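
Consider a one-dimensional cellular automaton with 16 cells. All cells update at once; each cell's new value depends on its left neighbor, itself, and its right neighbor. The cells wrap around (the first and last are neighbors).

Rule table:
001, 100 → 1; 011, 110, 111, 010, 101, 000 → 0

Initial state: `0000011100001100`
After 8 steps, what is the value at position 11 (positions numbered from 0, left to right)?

1

step 1: 0000100010010010
step 2: 0001010101101101
step 3: 1010000000000000
step 4: 0001000000000001
step 5: 1010100000000010
step 6: 0000010000000100
step 7: 0000101000001010
step 8: 0001000100010001
position 11 holds 1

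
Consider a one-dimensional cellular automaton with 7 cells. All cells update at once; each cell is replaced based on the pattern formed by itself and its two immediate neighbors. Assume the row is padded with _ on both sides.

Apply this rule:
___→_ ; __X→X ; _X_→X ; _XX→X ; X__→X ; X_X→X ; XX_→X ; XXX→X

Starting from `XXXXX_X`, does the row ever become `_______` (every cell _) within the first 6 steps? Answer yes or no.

XXXXXXX
XXXXXXX  (fixed point — unchanged through step 6)
step 6 is XXXXXXX, still not uniform _

no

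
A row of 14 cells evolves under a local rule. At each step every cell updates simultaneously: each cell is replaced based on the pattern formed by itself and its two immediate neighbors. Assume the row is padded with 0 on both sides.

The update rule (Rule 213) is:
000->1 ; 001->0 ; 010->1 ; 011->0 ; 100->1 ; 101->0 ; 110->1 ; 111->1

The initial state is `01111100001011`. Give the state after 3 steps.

step 1: 00111111101001
step 2: 10011111101101
step 3: 11001111100101

11001111100101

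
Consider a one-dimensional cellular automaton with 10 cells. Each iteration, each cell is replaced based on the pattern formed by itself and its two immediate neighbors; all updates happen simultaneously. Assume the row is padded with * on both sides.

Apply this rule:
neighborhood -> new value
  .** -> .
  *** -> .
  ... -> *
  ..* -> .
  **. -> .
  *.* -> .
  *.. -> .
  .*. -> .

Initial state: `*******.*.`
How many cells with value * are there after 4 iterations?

..........
.********.
..........  (repeats iteration 1; period 2)
iteration 4: .********.
count of *: 8

8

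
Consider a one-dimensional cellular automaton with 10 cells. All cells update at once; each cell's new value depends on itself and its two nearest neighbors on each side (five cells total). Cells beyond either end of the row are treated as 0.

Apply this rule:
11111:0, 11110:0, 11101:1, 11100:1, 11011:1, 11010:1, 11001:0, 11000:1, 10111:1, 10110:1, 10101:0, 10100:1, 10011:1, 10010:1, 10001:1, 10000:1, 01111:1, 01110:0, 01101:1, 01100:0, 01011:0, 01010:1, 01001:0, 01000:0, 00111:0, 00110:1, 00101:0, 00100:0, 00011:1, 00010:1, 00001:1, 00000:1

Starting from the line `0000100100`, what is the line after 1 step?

1111001001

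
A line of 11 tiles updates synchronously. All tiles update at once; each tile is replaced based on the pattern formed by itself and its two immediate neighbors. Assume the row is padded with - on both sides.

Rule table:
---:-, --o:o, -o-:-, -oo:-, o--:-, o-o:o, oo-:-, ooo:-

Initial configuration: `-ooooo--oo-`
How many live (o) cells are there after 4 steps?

1

o------o---
------o----
-----o-----
----o------
count of o: 1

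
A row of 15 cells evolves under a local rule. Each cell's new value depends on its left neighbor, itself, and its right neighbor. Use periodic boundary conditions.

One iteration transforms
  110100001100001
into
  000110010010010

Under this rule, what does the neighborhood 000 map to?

At position 5 the neighborhood is 000; the next row has 0 there.

0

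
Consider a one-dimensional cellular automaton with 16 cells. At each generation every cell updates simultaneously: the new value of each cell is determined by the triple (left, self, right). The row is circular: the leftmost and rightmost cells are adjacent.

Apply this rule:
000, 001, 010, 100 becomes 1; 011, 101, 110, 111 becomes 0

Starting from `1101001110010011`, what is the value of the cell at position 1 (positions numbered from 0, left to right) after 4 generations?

0001110001111100
1110001110000011
0001110001111100  (repeats generation 1; period 2)
generation 4: 1110001110000011
position 1 holds 1

1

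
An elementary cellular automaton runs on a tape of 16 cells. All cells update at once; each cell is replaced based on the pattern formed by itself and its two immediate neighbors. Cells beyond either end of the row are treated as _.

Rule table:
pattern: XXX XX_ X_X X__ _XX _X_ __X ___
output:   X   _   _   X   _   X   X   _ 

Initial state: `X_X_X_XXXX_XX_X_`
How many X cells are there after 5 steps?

9

X_X_X__XX_____XX
X_X_XXX__X___X__
X_X__X_XXXX_XXX_
X_XXXX__XX___X_X
X__XX_XX__X_XX_X
count of X: 9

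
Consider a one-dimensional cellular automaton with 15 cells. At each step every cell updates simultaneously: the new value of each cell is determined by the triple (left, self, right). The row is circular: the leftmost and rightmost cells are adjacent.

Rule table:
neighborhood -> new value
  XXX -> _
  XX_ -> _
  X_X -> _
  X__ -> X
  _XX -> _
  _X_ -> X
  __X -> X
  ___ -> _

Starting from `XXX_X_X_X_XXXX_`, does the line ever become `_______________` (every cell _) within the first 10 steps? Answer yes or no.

step 1: ____X_X_X______
step 2: ___XX_X_XX_____
step 3: __X___X___X____
step 4: _XXX_XXX_XXX___
step 5: X___________X__
step 6: XX_________XXXX
step 7: __X_______X____
step 8: _XXX_____XXX___
step 9: X___X___X___X__
step 10: XX_XXX_XXX_XXXX
step 10 is XX_XXX_XXX_XXXX, still not uniform _

no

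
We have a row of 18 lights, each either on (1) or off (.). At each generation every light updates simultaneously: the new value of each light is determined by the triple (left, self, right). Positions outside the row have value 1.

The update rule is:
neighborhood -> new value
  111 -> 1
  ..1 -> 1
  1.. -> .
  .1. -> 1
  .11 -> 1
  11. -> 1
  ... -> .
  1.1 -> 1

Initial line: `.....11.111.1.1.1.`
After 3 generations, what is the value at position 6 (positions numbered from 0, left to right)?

1

....11111111111111
...111111111111111
..1111111111111111
position 6 holds 1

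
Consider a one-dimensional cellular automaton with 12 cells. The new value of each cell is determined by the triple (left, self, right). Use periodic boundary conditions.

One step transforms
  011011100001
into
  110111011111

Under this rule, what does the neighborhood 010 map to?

1

At position 11 the neighborhood is 010; the next row has 1 there.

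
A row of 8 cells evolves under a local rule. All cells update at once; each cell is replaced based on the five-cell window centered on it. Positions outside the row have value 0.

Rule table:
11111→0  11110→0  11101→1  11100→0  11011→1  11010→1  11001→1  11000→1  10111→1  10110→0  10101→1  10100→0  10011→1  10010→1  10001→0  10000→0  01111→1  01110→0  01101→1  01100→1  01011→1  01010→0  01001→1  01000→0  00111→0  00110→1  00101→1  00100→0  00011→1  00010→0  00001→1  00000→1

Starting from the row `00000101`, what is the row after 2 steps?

01011000

11110100
01011000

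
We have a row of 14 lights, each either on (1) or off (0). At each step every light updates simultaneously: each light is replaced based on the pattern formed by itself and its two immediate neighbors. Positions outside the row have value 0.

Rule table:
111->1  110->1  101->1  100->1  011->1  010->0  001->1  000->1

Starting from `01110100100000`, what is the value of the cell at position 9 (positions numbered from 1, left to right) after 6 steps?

11111011011111
11111111111111
11111111111111  (fixed point — unchanged through step 6)
position 9 holds 1

1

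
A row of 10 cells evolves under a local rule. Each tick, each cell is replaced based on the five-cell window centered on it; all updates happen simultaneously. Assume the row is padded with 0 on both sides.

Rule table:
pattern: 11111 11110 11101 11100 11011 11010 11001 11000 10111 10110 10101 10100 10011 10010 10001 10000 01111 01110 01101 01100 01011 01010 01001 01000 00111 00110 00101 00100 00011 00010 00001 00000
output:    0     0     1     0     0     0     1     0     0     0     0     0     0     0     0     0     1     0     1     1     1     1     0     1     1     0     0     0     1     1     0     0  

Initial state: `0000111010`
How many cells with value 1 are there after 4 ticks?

4

0001101001
0010100000
0101010000
1010101000
count of 1: 4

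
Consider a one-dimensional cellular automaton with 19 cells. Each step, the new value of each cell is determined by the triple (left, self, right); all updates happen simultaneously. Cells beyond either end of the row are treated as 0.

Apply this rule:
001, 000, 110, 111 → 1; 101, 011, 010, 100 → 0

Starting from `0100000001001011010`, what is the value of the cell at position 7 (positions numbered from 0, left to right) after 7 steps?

step 1: 1001111110010001000
step 2: 0010111110100110011
step 3: 1100011110001010101
step 4: 0101101110110000000
step 5: 1000100110010111111
step 6: 0011001010100011111
step 7: 1101010000001101111
position 7 holds 0

0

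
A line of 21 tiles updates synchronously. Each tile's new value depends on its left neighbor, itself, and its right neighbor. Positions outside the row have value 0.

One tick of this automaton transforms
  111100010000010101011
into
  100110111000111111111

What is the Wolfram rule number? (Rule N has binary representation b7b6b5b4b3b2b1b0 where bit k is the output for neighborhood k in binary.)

position 1: 111 → 0  (bit 7 = 0)
position 3: 110 → 1  (bit 6 = 1)
position 14: 101 → 1  (bit 5 = 1)
position 4: 100 → 1  (bit 4 = 1)
position 0: 011 → 1  (bit 3 = 1)
position 7: 010 → 1  (bit 2 = 1)
position 6: 001 → 1  (bit 1 = 1)
position 5: 000 → 0  (bit 0 = 0)
bits b7..b0 = 01111110 = 126

126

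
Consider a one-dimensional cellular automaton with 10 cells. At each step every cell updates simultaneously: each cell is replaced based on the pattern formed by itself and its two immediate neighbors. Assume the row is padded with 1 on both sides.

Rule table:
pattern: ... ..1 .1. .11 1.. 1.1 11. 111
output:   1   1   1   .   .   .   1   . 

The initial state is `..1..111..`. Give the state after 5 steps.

.11.1..1.1

.11.1..1.1
..1.1.11..
.11.1..1.1  (repeats step 1; period 2)
step 5: .11.1..1.1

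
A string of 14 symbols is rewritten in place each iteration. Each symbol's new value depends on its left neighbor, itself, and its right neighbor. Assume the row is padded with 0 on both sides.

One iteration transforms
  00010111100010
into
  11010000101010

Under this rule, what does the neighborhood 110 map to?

At position 8 the neighborhood is 110; the next row has 1 there.

1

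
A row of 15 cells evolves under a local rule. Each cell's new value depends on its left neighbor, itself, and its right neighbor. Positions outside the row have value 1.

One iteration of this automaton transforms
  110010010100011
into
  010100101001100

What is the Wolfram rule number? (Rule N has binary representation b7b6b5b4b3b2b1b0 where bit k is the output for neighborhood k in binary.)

99

position 0: 111 → 0  (bit 7 = 0)
position 1: 110 → 1  (bit 6 = 1)
position 8: 101 → 1  (bit 5 = 1)
position 2: 100 → 0  (bit 4 = 0)
position 13: 011 → 0  (bit 3 = 0)
position 4: 010 → 0  (bit 2 = 0)
position 3: 001 → 1  (bit 1 = 1)
position 11: 000 → 1  (bit 0 = 1)
bits b7..b0 = 01100011 = 99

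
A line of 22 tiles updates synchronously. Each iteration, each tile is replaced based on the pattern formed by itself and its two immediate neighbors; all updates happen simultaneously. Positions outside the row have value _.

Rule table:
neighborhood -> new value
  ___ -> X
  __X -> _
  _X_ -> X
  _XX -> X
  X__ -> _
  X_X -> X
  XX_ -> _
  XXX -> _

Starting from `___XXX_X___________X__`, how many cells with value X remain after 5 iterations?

14

XX_X__XX_XXXXXXXXX_X_X
X_XX__X_XX________XXXX
XXX___XXX__XXXXXX_X___
X___X_X____X_____XX_XX
X_X_XXX_XX_X_XXX_X_XX_
count of X: 14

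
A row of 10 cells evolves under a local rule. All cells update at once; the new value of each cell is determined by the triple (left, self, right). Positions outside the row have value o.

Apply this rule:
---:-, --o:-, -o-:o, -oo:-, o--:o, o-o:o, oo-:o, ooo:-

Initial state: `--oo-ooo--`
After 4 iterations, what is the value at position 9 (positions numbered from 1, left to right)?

-

o--oo--oo-
oo--oo--oo
-oo--oo---
o-oo--oo--
position 9 holds -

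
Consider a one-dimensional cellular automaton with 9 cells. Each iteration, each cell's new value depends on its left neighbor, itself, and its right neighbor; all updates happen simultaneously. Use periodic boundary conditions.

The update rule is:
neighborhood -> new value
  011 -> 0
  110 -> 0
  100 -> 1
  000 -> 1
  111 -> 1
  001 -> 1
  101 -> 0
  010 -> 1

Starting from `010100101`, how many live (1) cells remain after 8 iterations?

7

010111101
010011001
011100111
001011010
111000011
110111101
100011000
111100111
count of 1: 7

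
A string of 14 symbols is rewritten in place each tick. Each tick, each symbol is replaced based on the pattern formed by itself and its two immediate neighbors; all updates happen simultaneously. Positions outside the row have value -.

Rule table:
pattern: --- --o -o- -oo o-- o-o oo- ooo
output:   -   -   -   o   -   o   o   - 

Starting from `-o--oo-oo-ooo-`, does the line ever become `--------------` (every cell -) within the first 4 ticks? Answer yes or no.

----ooooooo-o-
----o-----oo--
----------oo--
----------oo--
tick 4 is ----------oo--, still not uniform -

no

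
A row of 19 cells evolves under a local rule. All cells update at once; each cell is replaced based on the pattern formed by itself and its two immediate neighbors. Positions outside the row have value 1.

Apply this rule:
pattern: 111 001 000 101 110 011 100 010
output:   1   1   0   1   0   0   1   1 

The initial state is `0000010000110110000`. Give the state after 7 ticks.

1000111001001001001
0101010111111111110
1111111011111111101
1111110101111111010
1111101110111110111
1111010101011101011
1110111111101011101

1110111111101011101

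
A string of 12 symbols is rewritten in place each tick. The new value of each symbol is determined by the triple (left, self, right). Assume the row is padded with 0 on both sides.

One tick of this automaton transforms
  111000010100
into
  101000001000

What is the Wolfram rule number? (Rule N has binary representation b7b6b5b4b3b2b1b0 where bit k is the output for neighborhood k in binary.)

104

position 1: 111 → 0  (bit 7 = 0)
position 2: 110 → 1  (bit 6 = 1)
position 8: 101 → 1  (bit 5 = 1)
position 3: 100 → 0  (bit 4 = 0)
position 0: 011 → 1  (bit 3 = 1)
position 7: 010 → 0  (bit 2 = 0)
position 6: 001 → 0  (bit 1 = 0)
position 4: 000 → 0  (bit 0 = 0)
bits b7..b0 = 01101000 = 104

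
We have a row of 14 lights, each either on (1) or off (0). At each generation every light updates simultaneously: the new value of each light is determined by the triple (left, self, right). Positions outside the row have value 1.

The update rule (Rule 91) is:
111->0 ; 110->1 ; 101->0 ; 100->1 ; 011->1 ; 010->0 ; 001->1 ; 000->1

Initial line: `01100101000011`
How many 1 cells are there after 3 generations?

7

01111000111110
01001111100010
00111000111100
count of 1: 7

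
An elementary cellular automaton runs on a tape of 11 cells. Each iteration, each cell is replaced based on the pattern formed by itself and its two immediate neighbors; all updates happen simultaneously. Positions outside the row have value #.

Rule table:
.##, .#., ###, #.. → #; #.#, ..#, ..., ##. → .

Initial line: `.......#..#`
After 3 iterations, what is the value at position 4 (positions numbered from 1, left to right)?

.

#......##.#
.#.....#..#
.##....##.#
position 4 holds .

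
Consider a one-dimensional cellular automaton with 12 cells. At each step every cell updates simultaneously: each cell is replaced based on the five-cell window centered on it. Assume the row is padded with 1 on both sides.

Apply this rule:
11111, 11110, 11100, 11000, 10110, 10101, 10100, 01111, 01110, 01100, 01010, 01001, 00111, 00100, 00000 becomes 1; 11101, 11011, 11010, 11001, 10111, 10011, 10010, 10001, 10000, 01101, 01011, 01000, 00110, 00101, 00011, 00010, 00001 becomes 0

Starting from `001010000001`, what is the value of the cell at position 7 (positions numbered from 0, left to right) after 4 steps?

0

step 1: 000110011001
step 2: 100010001001
step 3: 110010001101
step 4: 110010000000
position 7 holds 0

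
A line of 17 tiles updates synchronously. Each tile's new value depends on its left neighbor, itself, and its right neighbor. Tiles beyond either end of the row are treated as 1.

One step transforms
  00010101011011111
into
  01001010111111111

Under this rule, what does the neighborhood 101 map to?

1

At position 4 the neighborhood is 101; the next row has 1 there.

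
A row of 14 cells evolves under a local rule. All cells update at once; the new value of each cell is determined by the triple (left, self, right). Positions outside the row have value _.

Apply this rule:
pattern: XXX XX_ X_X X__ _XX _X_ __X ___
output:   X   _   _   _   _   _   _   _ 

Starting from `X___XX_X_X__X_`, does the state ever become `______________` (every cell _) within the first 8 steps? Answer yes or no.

yes

step 1: ______________
all cells are _ at step 1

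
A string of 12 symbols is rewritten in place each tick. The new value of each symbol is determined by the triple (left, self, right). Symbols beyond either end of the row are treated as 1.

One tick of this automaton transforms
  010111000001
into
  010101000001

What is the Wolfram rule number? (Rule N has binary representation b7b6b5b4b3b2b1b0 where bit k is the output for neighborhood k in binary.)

76

position 4: 111 → 0  (bit 7 = 0)
position 5: 110 → 1  (bit 6 = 1)
position 0: 101 → 0  (bit 5 = 0)
position 6: 100 → 0  (bit 4 = 0)
position 3: 011 → 1  (bit 3 = 1)
position 1: 010 → 1  (bit 2 = 1)
position 10: 001 → 0  (bit 1 = 0)
position 7: 000 → 0  (bit 0 = 0)
bits b7..b0 = 01001100 = 76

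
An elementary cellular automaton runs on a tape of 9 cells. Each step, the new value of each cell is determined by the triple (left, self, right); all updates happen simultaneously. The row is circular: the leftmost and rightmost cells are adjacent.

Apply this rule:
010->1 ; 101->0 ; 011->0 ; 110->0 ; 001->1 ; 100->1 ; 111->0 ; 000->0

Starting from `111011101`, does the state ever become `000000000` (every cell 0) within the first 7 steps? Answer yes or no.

000000000
all cells are 0 at step 1

yes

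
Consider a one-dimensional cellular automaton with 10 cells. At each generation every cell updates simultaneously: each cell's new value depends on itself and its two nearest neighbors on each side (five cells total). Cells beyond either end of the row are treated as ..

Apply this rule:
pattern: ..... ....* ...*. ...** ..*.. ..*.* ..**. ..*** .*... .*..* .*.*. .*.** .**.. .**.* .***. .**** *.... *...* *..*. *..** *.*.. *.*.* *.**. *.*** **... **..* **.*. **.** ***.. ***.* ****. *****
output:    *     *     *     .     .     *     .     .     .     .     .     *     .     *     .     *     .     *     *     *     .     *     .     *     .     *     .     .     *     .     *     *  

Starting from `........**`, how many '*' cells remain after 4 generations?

*******...
.******..*
..*******.
*..******.
count of *: 7

7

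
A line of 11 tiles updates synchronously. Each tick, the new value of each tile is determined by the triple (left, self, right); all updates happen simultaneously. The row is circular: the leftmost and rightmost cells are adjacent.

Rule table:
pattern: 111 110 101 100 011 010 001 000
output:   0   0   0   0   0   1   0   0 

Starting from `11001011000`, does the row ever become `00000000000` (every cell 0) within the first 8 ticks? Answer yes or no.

no

00001000000
00001000000  (fixed point — unchanged through tick 8)
tick 8 is 00001000000, still not uniform 0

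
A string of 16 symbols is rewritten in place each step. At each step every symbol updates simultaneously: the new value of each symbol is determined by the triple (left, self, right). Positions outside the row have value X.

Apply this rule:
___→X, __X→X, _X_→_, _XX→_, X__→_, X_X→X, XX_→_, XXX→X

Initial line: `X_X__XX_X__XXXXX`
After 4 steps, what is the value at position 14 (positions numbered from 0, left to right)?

_

_X__X__X__X_XXXX
X__X__X__X_X_XXX
__X__X__X_X_X_XX
_X__X__X_X_X_X_X
position 14 holds _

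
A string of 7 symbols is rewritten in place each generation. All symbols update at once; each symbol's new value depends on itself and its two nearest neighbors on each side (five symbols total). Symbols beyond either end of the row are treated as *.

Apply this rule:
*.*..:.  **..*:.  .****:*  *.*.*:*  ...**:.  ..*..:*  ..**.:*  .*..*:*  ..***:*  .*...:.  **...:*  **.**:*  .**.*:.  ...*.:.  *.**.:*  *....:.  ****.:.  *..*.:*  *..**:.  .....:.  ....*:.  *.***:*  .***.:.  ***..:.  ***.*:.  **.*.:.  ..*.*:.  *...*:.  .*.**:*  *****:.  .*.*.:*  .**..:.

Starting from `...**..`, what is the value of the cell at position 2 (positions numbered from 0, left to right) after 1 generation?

.

*..*...
position 2 holds .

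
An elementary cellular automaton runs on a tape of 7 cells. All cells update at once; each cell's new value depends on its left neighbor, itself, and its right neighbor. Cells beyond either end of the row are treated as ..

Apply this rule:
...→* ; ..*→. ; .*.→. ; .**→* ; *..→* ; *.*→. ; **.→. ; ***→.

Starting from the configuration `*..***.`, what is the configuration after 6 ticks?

..***..

.*.*..*
....*..
***..**
*..*.*.
.*....*
..***..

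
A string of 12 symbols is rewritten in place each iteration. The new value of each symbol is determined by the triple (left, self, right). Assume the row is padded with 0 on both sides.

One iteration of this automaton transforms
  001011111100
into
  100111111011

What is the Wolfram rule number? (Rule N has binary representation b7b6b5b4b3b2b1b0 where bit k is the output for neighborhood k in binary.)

185

position 5: 111 → 1  (bit 7 = 1)
position 9: 110 → 0  (bit 6 = 0)
position 3: 101 → 1  (bit 5 = 1)
position 10: 100 → 1  (bit 4 = 1)
position 4: 011 → 1  (bit 3 = 1)
position 2: 010 → 0  (bit 2 = 0)
position 1: 001 → 0  (bit 1 = 0)
position 0: 000 → 1  (bit 0 = 1)
bits b7..b0 = 10111001 = 185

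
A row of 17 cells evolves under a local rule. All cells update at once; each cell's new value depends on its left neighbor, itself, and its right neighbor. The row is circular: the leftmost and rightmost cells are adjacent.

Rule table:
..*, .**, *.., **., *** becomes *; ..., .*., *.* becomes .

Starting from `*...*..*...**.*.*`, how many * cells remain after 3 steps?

**.*.**.*.***...*
**...**...****.**
***.****.*****.**
count of *: 14

14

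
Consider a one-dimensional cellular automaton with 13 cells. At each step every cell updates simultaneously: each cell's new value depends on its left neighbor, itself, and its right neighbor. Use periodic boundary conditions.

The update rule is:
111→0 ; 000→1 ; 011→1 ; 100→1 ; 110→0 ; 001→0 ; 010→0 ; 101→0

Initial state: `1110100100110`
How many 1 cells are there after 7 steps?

4

1000010010100
0111001000010
0100100111001
0010010100100
1001000010011
0100111001010
0010100100001
count of 1: 4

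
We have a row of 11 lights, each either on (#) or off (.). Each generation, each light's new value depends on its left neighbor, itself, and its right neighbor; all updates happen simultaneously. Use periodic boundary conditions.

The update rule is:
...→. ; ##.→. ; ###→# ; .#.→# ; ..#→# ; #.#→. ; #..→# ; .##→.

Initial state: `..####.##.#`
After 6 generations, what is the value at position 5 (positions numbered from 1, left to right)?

##.##.....#
#....#...#.
##..###.##.
..##.#.....
.#...##....
###.#..#...
position 5 holds #

#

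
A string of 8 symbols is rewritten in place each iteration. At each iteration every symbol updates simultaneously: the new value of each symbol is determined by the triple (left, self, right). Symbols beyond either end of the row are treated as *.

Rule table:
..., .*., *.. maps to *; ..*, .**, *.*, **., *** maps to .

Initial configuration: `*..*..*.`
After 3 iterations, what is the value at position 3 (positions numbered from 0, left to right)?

.*.**.*.
.*....*.
.****.*.
position 3 holds *

*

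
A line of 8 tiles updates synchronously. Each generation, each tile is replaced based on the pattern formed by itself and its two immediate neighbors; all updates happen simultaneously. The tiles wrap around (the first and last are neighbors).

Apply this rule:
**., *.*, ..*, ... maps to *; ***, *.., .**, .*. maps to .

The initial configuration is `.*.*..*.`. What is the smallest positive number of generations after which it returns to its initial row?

8

generation 1: *.*..*..
generation 2: .*..*..*
generation 3: *..*..*.
generation 4: ..*..*.*
generation 5: .*..*.*.
generation 6: *..*.*..
generation 7: ..*.*..*
generation 8: .*.*..*.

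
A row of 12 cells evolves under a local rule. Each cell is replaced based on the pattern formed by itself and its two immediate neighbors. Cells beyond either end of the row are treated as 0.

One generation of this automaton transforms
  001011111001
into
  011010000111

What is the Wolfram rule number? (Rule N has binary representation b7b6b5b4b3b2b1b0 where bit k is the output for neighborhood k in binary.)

position 5: 111 → 0  (bit 7 = 0)
position 8: 110 → 0  (bit 6 = 0)
position 3: 101 → 0  (bit 5 = 0)
position 9: 100 → 1  (bit 4 = 1)
position 4: 011 → 1  (bit 3 = 1)
position 2: 010 → 1  (bit 2 = 1)
position 1: 001 → 1  (bit 1 = 1)
position 0: 000 → 0  (bit 0 = 0)
bits b7..b0 = 00011110 = 30

30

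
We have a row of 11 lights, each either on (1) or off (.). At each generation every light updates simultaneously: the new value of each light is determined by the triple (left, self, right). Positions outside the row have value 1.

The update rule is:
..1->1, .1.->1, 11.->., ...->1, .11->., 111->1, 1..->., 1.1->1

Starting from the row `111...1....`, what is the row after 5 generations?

111.111.111

generation 1: 11..111.111
generation 2: 1..1.1.1.11
generation 3: ..1111111.1
generation 4: .1.11111.1.
generation 5: 111.111.111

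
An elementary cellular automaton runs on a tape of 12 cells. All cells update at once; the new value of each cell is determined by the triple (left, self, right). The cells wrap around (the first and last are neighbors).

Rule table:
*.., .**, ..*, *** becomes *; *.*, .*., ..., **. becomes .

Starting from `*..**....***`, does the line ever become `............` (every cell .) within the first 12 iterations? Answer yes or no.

no

iteration 1: .***.*..****
iteration 2: .**...*****.
iteration 3: **.*.*****.*
iteration 4: *....****..*
iteration 5: .*..****.***
iteration 6: ..*****..**.
iteration 7: .*****.***.*
iteration 8: .****..**...
iteration 9: ****.***.*..
iteration 10: ***..**...**
iteration 11: **.***.*.***
iteration 12: *..**....***
iteration 12 is *..**....***, still not uniform .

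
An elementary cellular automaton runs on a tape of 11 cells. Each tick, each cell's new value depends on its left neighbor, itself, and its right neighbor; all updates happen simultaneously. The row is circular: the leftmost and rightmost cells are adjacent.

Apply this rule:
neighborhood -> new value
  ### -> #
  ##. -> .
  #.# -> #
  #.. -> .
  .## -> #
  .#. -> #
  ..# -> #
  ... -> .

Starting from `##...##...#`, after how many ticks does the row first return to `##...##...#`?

11

#...##...##
...##...###
..##...###.
.##...###..
##...###...
#...###...#
...###...##
..###...##.
.###...##..
###...##...
##...##...#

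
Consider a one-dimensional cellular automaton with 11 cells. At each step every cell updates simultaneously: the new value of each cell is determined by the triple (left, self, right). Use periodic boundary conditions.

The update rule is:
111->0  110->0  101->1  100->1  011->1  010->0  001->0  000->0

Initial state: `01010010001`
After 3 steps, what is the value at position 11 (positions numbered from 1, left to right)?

0

10101001000
01010100100
00101010010
position 11 holds 0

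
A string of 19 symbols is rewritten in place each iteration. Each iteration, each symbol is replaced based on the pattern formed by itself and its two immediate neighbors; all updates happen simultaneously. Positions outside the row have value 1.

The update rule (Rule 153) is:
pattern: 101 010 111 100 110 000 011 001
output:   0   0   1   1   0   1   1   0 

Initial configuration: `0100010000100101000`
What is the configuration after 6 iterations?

1110000001011000100

0011001110010000110
1010101101001110100
0000001000101100010
1111100110001011000
1111010101100010110
1110000001011000100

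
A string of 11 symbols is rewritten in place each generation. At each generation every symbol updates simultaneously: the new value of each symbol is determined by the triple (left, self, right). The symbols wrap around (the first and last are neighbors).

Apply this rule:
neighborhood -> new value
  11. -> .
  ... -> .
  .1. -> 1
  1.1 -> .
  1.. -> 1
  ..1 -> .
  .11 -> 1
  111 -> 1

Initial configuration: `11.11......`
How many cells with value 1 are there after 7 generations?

1..1.1.....
11.1.11....
1..1.1.1...
11.1.1.11..
1..1.1.1.1.
11.1.1.1.1.
1..1.1.1.1.
count of 1: 5

5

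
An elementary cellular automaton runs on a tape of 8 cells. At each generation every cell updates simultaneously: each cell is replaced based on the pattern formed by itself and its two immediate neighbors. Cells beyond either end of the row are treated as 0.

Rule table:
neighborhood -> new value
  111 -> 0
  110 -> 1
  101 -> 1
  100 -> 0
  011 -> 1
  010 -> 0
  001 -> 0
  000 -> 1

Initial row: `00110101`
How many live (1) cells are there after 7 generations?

10111010
01101100
01111101
01000110
00010110
11001110
11001010
count of 1: 4

4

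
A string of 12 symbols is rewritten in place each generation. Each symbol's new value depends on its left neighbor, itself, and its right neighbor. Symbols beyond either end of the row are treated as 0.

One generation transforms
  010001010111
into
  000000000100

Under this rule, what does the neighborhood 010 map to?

0

At position 1 the neighborhood is 010; the next row has 0 there.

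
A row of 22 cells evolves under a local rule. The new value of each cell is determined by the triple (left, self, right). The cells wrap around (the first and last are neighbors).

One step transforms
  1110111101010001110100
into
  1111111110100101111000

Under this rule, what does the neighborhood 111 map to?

At position 1 the neighborhood is 111; the next row has 1 there.

1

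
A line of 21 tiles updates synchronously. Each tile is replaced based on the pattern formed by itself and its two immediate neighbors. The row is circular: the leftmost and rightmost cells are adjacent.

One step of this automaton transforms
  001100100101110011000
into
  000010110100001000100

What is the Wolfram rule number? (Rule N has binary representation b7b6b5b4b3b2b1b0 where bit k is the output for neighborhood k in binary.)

position 12: 111 → 0  (bit 7 = 0)
position 3: 110 → 0  (bit 6 = 0)
position 10: 101 → 0  (bit 5 = 0)
position 4: 100 → 1  (bit 4 = 1)
position 2: 011 → 0  (bit 3 = 0)
position 6: 010 → 1  (bit 2 = 1)
position 1: 001 → 0  (bit 1 = 0)
position 0: 000 → 0  (bit 0 = 0)
bits b7..b0 = 00010100 = 20

20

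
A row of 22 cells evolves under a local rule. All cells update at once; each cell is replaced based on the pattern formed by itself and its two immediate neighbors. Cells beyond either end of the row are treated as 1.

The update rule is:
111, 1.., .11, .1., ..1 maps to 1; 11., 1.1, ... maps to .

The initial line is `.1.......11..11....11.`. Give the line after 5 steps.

.11.....11.111.1..11..
.1.1...11..11..1111.11
.1.11.11.111.11111..11
.1.1..1..11..1111.1111
.1.1111111.11111..1111

.1.1111111.11111..1111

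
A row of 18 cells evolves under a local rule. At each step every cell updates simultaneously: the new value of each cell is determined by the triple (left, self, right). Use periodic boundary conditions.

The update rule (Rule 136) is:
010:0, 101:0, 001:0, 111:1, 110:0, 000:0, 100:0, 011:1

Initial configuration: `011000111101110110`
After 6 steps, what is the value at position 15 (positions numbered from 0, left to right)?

0

010000111001100100
000000110001000000
000000100000000000
000000000000000000
000000000000000000  (fixed point — unchanged through step 6)
position 15 holds 0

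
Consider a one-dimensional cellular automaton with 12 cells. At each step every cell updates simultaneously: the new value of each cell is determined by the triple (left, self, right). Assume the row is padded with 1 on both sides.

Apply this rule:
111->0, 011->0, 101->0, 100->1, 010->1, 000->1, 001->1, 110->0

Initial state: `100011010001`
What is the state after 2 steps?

000011100000

011100011110
000011100000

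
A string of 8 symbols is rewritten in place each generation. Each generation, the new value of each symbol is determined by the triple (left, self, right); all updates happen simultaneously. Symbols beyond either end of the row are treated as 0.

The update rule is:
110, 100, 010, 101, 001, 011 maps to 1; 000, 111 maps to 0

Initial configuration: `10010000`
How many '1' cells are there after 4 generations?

11111000
10001100
11011110
11110011
count of 1: 6

6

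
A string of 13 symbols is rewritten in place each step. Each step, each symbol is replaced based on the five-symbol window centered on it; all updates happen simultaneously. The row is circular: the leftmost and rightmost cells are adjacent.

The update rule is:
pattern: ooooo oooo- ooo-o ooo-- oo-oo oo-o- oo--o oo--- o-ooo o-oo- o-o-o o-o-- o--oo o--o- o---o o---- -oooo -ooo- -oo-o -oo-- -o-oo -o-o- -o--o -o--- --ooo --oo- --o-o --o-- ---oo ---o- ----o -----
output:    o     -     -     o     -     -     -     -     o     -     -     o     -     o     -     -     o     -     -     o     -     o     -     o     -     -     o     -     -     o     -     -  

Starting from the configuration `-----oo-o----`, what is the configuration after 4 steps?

-------ooooo-

step 1: --------oo---
step 2: ---------o---
step 3: --------o-o--
step 4: -------ooooo-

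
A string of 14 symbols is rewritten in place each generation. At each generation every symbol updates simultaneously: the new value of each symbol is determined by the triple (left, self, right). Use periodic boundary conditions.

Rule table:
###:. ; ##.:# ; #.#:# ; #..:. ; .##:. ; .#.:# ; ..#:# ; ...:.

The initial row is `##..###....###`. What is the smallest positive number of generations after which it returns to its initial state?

14

.#.#..#...#...
####.##..##...
...##.#.#.#..#
..#.#######.##
.###......##.#
#..#.....#.###
#.##....###...
##.#...#..#..#
.###..##.##.#.
#..#.#.##.###.
#.#####.##..##
##....##.#.#..
.#...#.#####.#
##..###....###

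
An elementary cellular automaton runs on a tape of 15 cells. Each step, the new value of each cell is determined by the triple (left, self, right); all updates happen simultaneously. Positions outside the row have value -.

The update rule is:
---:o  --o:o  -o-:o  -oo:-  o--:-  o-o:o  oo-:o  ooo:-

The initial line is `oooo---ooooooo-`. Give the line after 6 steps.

---o-oo------o-
ooooo-o-oooooo-
----oooo-----o-
oooo---o-ooooo-
---o-oooo----o-
ooooo---o-oooo-

ooooo---o-oooo-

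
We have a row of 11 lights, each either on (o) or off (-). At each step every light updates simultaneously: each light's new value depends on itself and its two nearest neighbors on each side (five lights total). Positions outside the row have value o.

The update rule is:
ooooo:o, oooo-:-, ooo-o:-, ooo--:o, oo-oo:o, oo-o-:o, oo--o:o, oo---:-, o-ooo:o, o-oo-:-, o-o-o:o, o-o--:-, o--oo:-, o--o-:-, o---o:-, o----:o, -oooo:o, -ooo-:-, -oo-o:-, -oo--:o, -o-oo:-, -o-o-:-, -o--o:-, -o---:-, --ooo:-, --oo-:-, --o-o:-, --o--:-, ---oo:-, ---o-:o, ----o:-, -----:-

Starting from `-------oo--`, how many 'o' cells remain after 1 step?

-o------oo-
count of o: 3

3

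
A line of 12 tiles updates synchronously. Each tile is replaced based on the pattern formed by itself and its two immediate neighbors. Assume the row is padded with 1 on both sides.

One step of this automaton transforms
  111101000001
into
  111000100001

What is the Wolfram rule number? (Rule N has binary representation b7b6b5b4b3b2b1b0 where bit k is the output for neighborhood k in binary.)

position 0: 111 → 1  (bit 7 = 1)
position 3: 110 → 0  (bit 6 = 0)
position 4: 101 → 0  (bit 5 = 0)
position 6: 100 → 1  (bit 4 = 1)
position 11: 011 → 1  (bit 3 = 1)
position 5: 010 → 0  (bit 2 = 0)
position 10: 001 → 0  (bit 1 = 0)
position 7: 000 → 0  (bit 0 = 0)
bits b7..b0 = 10011000 = 152

152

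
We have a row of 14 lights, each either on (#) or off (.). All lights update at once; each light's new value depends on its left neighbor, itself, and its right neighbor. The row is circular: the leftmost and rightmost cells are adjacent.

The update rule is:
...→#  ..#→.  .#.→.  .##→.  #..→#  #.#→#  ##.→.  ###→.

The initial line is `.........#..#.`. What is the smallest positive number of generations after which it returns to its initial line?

28

########..#..#
........#..#..
#######..#..##
.......#..#...
######..#..###
......#..#....
#####..#..####
.....#..#.....
####..#..#####
....#..#......
###..#..######
...#..#.......
##..#..#######
..#..#........
#..#..########
.#..#.........
..#..#########
#..#..........
.#..#########.
..#..........#
#..#########..
.#..........#.
..#########..#
#..........#..
.#########..#.
..........#..#
#########..#..
.........#..#.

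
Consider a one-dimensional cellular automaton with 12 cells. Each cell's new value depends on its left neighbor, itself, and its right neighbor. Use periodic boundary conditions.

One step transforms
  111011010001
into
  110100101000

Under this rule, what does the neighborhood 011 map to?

0

At position 4 the neighborhood is 011; the next row has 0 there.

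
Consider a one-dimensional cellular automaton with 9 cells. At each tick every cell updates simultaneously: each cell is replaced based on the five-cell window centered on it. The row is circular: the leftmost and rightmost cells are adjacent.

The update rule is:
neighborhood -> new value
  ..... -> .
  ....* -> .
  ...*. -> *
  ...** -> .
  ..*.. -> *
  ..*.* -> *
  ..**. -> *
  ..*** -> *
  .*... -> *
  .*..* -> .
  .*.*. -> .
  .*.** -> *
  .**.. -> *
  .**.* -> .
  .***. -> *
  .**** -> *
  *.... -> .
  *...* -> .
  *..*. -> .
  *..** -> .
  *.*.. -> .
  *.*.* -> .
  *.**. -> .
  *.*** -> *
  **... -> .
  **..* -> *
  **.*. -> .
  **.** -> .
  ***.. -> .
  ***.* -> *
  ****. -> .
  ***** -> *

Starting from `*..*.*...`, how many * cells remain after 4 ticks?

3

*..*..*.*
**.*..**.
......*..
.....***.
count of *: 3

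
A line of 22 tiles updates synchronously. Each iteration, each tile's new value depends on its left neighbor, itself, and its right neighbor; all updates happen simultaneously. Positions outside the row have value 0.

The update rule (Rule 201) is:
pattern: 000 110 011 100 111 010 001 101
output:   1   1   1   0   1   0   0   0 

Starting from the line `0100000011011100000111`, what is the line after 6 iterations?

iteration 1: 0001111011011101110111
iteration 2: 1101111011011101110111
iteration 3: 1101111011011101110111  (fixed point — unchanged through iteration 6)

1101111011011101110111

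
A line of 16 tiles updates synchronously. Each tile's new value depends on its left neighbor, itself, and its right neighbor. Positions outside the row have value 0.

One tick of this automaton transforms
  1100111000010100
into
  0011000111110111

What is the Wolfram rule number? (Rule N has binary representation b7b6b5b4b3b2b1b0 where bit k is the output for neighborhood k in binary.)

position 5: 111 → 0  (bit 7 = 0)
position 1: 110 → 0  (bit 6 = 0)
position 12: 101 → 0  (bit 5 = 0)
position 2: 100 → 1  (bit 4 = 1)
position 0: 011 → 0  (bit 3 = 0)
position 11: 010 → 1  (bit 2 = 1)
position 3: 001 → 1  (bit 1 = 1)
position 8: 000 → 1  (bit 0 = 1)
bits b7..b0 = 00010111 = 23

23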